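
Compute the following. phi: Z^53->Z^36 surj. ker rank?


rank(ker) = 53-36 = 17


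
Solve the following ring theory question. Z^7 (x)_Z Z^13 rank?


rank(M(x)N) = rank(M)*rank(N)
7*13 = 91


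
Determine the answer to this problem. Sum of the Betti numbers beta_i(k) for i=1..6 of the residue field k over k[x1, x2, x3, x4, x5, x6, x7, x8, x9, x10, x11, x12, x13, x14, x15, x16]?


Koszul resolution: beta_i(k)=C(n,i), n=16
C(16,1)=16, C(16,2)=120, C(16,3)=560, C(16,4)=1820, C(16,5)=4368, C(16,6)=8008
Sum=14892


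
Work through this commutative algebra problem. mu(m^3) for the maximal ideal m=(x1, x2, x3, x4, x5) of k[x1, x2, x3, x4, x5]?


Graded Nakayama: mu(m^d) = dim_k (m^d/m^(d+1)) = #degree-3 monomials in 5 vars
C(n+d-1,d)=C(7,3)=35


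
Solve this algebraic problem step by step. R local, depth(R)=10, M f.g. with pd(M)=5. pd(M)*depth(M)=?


pd+depth=10
depth=10-5=5
pd*depth=5*5=25


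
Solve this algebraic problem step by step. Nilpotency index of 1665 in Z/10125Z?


1665^k mod 10125:
k=1: 1665
k=2: 8100
k=3: 0
First zero at k = 3


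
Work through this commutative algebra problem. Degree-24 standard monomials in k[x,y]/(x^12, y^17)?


k[x,y], I = (x^12, y^17), d = 24
Need i < 12 and d-i < 17.
Range: 8 <= i <= 11.
H(24) = 4


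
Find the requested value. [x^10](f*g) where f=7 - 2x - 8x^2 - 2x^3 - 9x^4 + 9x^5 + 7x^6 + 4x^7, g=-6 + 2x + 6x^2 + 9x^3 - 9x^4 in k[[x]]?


[x^10] = sum a_i*b_j, i+j=10
  7*-9=-63
  4*9=36
Sum=-27


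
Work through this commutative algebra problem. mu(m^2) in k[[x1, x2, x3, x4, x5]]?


C(n+d-1,d)=C(6,2)=15


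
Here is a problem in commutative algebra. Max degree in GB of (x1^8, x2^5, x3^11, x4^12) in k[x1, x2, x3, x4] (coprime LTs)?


Pure powers, coprime LTs => already GB.
Degrees: 8, 5, 11, 12
Max=12


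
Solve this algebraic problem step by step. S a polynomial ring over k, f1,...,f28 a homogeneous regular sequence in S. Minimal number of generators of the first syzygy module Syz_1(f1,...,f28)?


Regular sequence => Koszul complex is the minimal free resolution.
Syz_1 minimally generated by Koszul relations f_i*e_j - f_j*e_i (i<j): mu(Syz_1) = beta_2 = C(m,2) = m(m-1)/2
m=28
28*27/2 = 378


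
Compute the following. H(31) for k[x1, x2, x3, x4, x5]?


C(d+n-1,n-1)=C(35,4)=52360


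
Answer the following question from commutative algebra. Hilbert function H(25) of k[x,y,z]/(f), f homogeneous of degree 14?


C(27,2)-C(13,2)=351-78=273


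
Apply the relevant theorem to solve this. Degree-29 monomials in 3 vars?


C(d+n-1,n-1)=C(31,2)=465


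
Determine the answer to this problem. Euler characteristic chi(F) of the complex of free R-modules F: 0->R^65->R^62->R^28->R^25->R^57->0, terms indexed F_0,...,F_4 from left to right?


chi = sum (-1)^i * rank:
(-1)^0*65=65
(-1)^1*62=-62
(-1)^2*28=28
(-1)^3*25=-25
(-1)^4*57=57
chi=63


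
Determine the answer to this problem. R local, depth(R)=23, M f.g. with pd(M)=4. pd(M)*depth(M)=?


pd+depth=23
depth=23-4=19
pd*depth=4*19=76


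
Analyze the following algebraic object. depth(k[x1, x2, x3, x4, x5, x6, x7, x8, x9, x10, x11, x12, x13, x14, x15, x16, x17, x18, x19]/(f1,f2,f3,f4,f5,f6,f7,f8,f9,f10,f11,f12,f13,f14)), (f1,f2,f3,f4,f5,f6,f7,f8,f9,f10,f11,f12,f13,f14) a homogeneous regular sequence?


depth(R)=19
depth(R/I)=19-14=5


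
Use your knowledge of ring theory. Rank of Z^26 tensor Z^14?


rank(M(x)N) = rank(M)*rank(N)
26*14 = 364


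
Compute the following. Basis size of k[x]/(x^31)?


Basis: 1,x,...,x^30
dim=31


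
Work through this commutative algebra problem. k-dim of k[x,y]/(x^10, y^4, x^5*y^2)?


k[x,y]/I, I = (x^10, y^4, x^5*y^2)
Rect: 10x4=40. Corner: (10-5)x(4-2)=10.
dim = 40-10 = 30


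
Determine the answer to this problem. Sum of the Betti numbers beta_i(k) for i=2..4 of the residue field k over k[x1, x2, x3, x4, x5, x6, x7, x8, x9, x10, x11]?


Koszul resolution: beta_i(k)=C(n,i), n=11
C(11,2)=55, C(11,3)=165, C(11,4)=330
Sum=550


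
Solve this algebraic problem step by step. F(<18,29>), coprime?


gcd(18,29)=1 => F=ab-a-b=18*29-18-29=522-47=475


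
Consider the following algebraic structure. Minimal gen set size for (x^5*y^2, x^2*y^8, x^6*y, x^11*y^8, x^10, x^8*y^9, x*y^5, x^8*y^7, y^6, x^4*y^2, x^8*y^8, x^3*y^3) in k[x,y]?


Remove redundant (divisible by others).
x^8*y^9 redundant.
x^11*y^8 redundant.
x^2*y^8 redundant.
x^8*y^8 redundant.
x^5*y^2 redundant.
x^8*y^7 redundant.
Min: x^10, x^6*y, x^4*y^2, x^3*y^3, x*y^5, y^6
Count=6


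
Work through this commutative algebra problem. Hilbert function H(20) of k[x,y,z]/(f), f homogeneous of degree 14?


C(22,2)-C(8,2)=231-28=203


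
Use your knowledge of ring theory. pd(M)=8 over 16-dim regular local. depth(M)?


pd+depth=depth(R)=16
depth=16-8=8


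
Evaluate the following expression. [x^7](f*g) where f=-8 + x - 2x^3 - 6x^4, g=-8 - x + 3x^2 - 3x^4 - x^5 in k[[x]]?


[x^7] = sum a_i*b_j, i+j=7
  -2*-3=6
Sum=6


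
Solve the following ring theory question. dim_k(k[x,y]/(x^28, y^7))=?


Basis: x^i*y^j, i<28, j<7
28*7=196


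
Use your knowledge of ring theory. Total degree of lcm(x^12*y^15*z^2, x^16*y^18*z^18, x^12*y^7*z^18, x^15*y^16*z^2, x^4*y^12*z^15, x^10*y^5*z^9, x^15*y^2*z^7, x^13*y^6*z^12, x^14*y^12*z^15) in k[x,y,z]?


lcm = componentwise max:
x: max(12,16,12,15,4,10,15,13,14)=16
y: max(15,18,7,16,12,5,2,6,12)=18
z: max(2,18,18,2,15,9,7,12,15)=18
Total=16+18+18=52


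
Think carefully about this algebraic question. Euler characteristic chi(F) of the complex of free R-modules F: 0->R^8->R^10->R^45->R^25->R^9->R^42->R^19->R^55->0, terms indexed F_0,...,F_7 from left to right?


chi = sum (-1)^i * rank:
(-1)^0*8=8
(-1)^1*10=-10
(-1)^2*45=45
(-1)^3*25=-25
(-1)^4*9=9
(-1)^5*42=-42
(-1)^6*19=19
(-1)^7*55=-55
chi=-51


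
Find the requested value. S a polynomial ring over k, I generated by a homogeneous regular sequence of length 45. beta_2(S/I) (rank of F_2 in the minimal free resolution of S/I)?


Regular sequence => Koszul complex is the minimal free resolution.
Syz_1 minimally generated by Koszul relations f_i*e_j - f_j*e_i (i<j): mu(Syz_1) = beta_2 = C(m,2) = m(m-1)/2
m=45
45*44/2 = 990


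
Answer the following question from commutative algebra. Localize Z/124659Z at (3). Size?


3-primary part: 124659=3^8*19
Size=3^8=6561


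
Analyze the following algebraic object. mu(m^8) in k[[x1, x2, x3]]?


C(n+d-1,d)=C(10,8)=45


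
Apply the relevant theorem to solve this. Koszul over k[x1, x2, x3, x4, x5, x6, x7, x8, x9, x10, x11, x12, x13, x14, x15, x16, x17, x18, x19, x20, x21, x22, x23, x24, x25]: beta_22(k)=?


C(n,i)=C(25,22)=2300


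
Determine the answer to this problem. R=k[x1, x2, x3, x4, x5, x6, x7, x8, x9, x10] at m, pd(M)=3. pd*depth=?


pd+depth=10
depth=10-3=7
pd*depth=3*7=21


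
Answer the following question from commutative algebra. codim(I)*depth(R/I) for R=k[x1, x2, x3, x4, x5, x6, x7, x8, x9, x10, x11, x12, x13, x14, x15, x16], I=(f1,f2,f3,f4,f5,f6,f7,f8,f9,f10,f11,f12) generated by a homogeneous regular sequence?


codim=12, depth=dim(R/I)=16-12=4
Product=12*4=48


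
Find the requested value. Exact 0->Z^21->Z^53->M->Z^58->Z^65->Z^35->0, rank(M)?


Alt sum=0:
(-1)^0*21 + (-1)^1*53 + (-1)^2*? + (-1)^3*58 + (-1)^4*65 + (-1)^5*35=0
rank(M)=60


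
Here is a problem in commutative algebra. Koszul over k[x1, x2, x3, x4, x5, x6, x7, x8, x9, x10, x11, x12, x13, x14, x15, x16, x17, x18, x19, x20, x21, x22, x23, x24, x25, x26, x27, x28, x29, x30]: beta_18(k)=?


C(n,i)=C(30,18)=86493225


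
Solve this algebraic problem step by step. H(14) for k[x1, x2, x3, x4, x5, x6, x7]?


C(d+n-1,n-1)=C(20,6)=38760


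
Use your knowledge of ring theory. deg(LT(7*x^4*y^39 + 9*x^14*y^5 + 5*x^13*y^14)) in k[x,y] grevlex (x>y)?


LT: 7*x^4*y^39
deg_x=4, deg_y=39
Total=4+39=43


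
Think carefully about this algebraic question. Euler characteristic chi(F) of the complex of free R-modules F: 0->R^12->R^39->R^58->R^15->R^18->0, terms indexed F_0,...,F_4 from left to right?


chi = sum (-1)^i * rank:
(-1)^0*12=12
(-1)^1*39=-39
(-1)^2*58=58
(-1)^3*15=-15
(-1)^4*18=18
chi=34


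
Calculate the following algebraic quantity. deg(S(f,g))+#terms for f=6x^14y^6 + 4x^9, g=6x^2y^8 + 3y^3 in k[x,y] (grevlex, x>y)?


LT(f)=6x^14y^6, LT(g)=6x^2y^8
lcm(LM)=x^14y^8
S(f,g) (scaled by 36 to clear denominators) = 6y^2*f - 6x^12*g = -18x^12y^3 + 24x^9y^2
2 terms, deg 15.
15+2=17


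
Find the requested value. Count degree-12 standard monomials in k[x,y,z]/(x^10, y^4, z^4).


Need i<10, j<4, k<4 with i+j+k=12.
For each i, j ranges over max(0,12-i-3)..min(3,12-i):
  i=0: j in [9,3] -> 0
  i=1: j in [8,3] -> 0
  i=2: j in [7,3] -> 0
  i=3: j in [6,3] -> 0
  i=4: j in [5,3] -> 0
  i=5: j in [4,3] -> 0
  i=6: j in [3,3] -> 1
  i=7: j in [2,3] -> 2
  i=8: j in [1,3] -> 3
  i=9: j in [0,3] -> 4
H(12) = 0+0+0+0+0+0+1+2+3+4 = 10


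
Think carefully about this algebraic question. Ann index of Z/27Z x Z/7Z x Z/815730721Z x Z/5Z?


Exponent = lcm of the cyclic orders; pairwise coprime => product.
3^3*7^1*13^8*5^1=27*7*815730721*5=770865531345


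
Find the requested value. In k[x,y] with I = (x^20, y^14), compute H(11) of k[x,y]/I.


k[x,y], I = (x^20, y^14), d = 11
Need i < 20 and d-i < 14.
Range: 0 <= i <= 11.
H(11) = 12


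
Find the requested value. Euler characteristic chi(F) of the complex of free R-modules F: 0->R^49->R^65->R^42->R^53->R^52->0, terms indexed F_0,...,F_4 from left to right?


chi = sum (-1)^i * rank:
(-1)^0*49=49
(-1)^1*65=-65
(-1)^2*42=42
(-1)^3*53=-53
(-1)^4*52=52
chi=25


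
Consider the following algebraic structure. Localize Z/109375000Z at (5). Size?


5-primary part: 109375000=5^9*56
Size=5^9=1953125


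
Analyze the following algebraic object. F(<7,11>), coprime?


gcd(7,11)=1 => F=ab-a-b=7*11-7-11=77-18=59


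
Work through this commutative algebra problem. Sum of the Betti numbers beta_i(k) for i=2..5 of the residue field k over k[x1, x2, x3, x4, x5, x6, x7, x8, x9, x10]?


Koszul resolution: beta_i(k)=C(n,i), n=10
C(10,2)=45, C(10,3)=120, C(10,4)=210, C(10,5)=252
Sum=627


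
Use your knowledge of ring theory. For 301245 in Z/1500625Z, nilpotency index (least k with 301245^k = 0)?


301245^k mod 1500625:
k=1: 301245
k=2: 1254400
k=3: 343000
k=4: 0
First zero at k = 4


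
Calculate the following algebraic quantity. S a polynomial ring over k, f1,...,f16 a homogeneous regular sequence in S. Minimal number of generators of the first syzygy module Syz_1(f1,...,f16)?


Regular sequence => Koszul complex is the minimal free resolution.
Syz_1 minimally generated by Koszul relations f_i*e_j - f_j*e_i (i<j): mu(Syz_1) = beta_2 = C(m,2) = m(m-1)/2
m=16
16*15/2 = 120


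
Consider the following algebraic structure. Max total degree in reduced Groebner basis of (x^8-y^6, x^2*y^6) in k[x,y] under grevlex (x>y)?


LT(f1)=x^8, LT(f2)=x^2y^6, lcm=x^8y^6
S(f1,f2) = y^6*f1 - x^6*f2 = -y^12
Reduced GB = {f1, f2, y^12}; degrees 8, 8, 12
Max = 12


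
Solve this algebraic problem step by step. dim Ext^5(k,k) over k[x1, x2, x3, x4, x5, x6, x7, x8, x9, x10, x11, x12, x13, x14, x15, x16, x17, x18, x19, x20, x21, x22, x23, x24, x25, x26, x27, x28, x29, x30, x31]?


C(n,i)=C(31,5)=169911


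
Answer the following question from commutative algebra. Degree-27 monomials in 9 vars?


C(d+n-1,n-1)=C(35,8)=23535820


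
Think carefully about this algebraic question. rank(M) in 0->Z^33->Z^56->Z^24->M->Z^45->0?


Alt sum=0:
(-1)^0*33 + (-1)^1*56 + (-1)^2*24 + (-1)^3*? + (-1)^4*45=0
rank(M)=46


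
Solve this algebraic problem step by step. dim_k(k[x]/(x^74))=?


Basis: 1,x,...,x^73
dim=74


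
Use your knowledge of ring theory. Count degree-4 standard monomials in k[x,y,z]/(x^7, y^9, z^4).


Need i<7, j<9, k<4 with i+j+k=4.
For each i, j ranges over max(0,4-i-3)..min(8,4-i):
  i=0: j in [1,4] -> 4
  i=1: j in [0,3] -> 4
  i=2: j in [0,2] -> 3
  i=3: j in [0,1] -> 2
  i=4: j in [0,0] -> 1
H(4) = 4+4+3+2+1 = 14


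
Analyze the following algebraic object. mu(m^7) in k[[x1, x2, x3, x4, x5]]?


C(n+d-1,d)=C(11,7)=330


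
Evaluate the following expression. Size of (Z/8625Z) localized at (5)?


5-primary part: 8625=5^3*69
Size=5^3=125


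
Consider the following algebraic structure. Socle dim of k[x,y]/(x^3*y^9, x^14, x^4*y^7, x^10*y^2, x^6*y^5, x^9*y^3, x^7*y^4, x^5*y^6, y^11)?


Socle = ann(m) = span of standard monomials u with x*u, y*u in I (staircase corners).
Minimal generators: x^14, x^10*y^2, x^9*y^3, x^7*y^4, x^6*y^5, x^5*y^6, x^4*y^7, x^3*y^9, y^11
Corners: x^2y^10, x^3y^8, x^4y^6, x^5y^5, x^6y^4, x^8y^3, x^9y^2, x^13y
Socle dim=8


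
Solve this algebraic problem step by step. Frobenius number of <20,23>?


gcd(20,23)=1 => F=ab-a-b=20*23-20-23=460-43=417


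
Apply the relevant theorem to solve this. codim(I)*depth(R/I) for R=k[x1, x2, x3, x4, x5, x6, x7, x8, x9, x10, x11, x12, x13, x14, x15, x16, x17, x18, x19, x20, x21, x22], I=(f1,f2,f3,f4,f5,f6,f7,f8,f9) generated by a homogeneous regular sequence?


codim=9, depth=dim(R/I)=22-9=13
Product=9*13=117


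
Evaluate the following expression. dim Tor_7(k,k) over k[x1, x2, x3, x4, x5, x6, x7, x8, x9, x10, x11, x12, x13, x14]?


Koszul: C(n,i)=C(14,7)=3432


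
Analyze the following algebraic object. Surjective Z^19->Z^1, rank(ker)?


rank(ker) = 19-1 = 18


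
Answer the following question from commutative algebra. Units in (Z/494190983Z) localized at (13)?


Local ring = Z/371293Z.
phi(371293) = 13^4*(13-1) = 342732


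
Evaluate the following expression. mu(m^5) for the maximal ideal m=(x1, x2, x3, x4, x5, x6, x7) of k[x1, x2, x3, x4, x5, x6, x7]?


Graded Nakayama: mu(m^d) = dim_k (m^d/m^(d+1)) = #degree-5 monomials in 7 vars
C(n+d-1,d)=C(11,5)=462


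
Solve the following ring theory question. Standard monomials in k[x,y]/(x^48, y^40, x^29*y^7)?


k[x,y]/I, I = (x^48, y^40, x^29*y^7)
Rect: 48x40=1920. Corner: (48-29)x(40-7)=627.
dim = 1920-627 = 1293


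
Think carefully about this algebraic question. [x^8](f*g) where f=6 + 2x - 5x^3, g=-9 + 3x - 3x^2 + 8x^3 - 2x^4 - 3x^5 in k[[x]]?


[x^8] = sum a_i*b_j, i+j=8
  -5*-3=15
Sum=15


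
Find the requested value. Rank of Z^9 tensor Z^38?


rank(M(x)N) = rank(M)*rank(N)
9*38 = 342


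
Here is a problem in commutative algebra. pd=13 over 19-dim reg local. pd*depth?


pd+depth=19
depth=19-13=6
pd*depth=13*6=78


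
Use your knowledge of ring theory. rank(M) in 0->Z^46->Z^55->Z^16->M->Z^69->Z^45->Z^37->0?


Alt sum=0:
(-1)^0*46 + (-1)^1*55 + (-1)^2*16 + (-1)^3*? + (-1)^4*69 + (-1)^5*45 + (-1)^6*37=0
rank(M)=68


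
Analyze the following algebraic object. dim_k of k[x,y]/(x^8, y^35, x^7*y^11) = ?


k[x,y]/I, I = (x^8, y^35, x^7*y^11)
Rect: 8x35=280. Corner: (8-7)x(35-11)=24.
dim = 280-24 = 256


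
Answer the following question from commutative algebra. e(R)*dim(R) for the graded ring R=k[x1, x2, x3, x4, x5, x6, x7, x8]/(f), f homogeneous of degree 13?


e(R)=deg(f)=13, dim(R)=8-1=7
e*dim=13*7=91


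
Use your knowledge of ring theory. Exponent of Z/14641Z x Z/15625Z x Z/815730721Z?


Exponent = lcm of the cyclic orders; pairwise coprime => product.
11^4*5^6*13^8=14641*15625*815730721=186611148221265625


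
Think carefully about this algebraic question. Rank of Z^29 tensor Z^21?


rank(M(x)N) = rank(M)*rank(N)
29*21 = 609


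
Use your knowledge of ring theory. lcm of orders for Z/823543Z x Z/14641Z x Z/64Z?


Exponent = lcm of the cyclic orders; pairwise coprime => product.
7^7*11^4*2^6=823543*14641*64=771679556032


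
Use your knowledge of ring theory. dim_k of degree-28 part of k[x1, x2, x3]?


C(d+n-1,n-1)=C(30,2)=435


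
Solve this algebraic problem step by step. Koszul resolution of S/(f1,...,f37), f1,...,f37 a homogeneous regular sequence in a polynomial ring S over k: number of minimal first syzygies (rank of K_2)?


Regular sequence => Koszul complex is the minimal free resolution.
Syz_1 minimally generated by Koszul relations f_i*e_j - f_j*e_i (i<j): mu(Syz_1) = beta_2 = C(m,2) = m(m-1)/2
m=37
37*36/2 = 666


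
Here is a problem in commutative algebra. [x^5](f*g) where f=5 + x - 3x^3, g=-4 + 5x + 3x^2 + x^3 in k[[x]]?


[x^5] = sum a_i*b_j, i+j=5
  -3*3=-9
Sum=-9


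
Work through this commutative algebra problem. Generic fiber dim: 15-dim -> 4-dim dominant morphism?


dim(fiber)=dim(X)-dim(Y)=15-4=11


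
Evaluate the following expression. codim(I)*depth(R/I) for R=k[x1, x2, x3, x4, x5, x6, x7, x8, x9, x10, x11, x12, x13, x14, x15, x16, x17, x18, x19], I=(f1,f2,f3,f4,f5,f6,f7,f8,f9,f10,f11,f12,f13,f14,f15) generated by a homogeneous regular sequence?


codim=15, depth=dim(R/I)=19-15=4
Product=15*4=60


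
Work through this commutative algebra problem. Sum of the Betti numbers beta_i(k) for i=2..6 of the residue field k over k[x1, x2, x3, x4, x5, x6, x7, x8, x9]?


Koszul resolution: beta_i(k)=C(n,i), n=9
C(9,2)=36, C(9,3)=84, C(9,4)=126, C(9,5)=126, C(9,6)=84
Sum=456


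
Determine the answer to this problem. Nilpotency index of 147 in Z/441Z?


147^k mod 441:
k=1: 147
k=2: 0
First zero at k = 2


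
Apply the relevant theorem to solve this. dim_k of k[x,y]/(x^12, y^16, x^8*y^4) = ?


k[x,y]/I, I = (x^12, y^16, x^8*y^4)
Rect: 12x16=192. Corner: (12-8)x(16-4)=48.
dim = 192-48 = 144


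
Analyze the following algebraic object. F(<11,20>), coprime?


gcd(11,20)=1 => F=ab-a-b=11*20-11-20=220-31=189


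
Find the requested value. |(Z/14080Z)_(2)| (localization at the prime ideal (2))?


2-primary part: 14080=2^8*55
Size=2^8=256


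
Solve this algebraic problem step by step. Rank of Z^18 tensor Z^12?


rank(M(x)N) = rank(M)*rank(N)
18*12 = 216


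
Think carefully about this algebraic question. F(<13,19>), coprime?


gcd(13,19)=1 => F=ab-a-b=13*19-13-19=247-32=215


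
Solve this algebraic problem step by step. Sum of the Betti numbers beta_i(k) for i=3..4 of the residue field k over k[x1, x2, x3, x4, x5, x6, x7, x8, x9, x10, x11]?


Koszul resolution: beta_i(k)=C(n,i), n=11
C(11,3)=165, C(11,4)=330
Sum=495


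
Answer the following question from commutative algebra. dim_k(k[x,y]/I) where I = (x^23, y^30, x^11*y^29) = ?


k[x,y]/I, I = (x^23, y^30, x^11*y^29)
Rect: 23x30=690. Corner: (23-11)x(30-29)=12.
dim = 690-12 = 678


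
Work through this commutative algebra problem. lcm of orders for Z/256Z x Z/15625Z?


Exponent = lcm of the cyclic orders; pairwise coprime => product.
2^8*5^6=256*15625=4000000


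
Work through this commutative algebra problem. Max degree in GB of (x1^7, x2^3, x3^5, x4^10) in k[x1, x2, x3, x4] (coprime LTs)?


Pure powers, coprime LTs => already GB.
Degrees: 7, 3, 5, 10
Max=10


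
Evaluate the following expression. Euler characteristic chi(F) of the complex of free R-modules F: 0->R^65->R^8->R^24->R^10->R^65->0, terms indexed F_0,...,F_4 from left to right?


chi = sum (-1)^i * rank:
(-1)^0*65=65
(-1)^1*8=-8
(-1)^2*24=24
(-1)^3*10=-10
(-1)^4*65=65
chi=136


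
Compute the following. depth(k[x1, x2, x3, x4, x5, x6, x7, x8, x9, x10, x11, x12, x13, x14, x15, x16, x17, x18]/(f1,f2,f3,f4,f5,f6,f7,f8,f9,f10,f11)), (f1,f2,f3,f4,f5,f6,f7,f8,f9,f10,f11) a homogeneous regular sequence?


depth(R)=18
depth(R/I)=18-11=7


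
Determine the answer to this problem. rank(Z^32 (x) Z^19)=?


rank(M(x)N) = rank(M)*rank(N)
32*19 = 608


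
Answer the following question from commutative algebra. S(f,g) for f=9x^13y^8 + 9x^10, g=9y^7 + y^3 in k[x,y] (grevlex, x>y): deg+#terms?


LT(f)=9x^13y^8, LT(g)=9y^7
lcm(LM)=x^13y^8
S(f,g) (scaled by 81 to clear denominators) = 9*f - 9x^13y*g = -9x^13y^4 + 81x^10
2 terms, deg 17.
17+2=19


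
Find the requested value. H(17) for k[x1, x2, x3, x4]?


C(d+n-1,n-1)=C(20,3)=1140


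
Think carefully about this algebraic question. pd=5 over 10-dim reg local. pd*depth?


pd+depth=10
depth=10-5=5
pd*depth=5*5=25


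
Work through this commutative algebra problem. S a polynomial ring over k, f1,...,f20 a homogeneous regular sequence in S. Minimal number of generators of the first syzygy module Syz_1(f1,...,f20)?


Regular sequence => Koszul complex is the minimal free resolution.
Syz_1 minimally generated by Koszul relations f_i*e_j - f_j*e_i (i<j): mu(Syz_1) = beta_2 = C(m,2) = m(m-1)/2
m=20
20*19/2 = 190


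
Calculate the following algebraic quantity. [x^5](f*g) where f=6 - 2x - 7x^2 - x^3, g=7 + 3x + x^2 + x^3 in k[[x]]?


[x^5] = sum a_i*b_j, i+j=5
  -7*1=-7
  -1*1=-1
Sum=-8


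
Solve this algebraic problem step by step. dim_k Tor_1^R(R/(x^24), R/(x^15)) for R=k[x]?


Tor_1(R/I,R/J)=(I cap J)/IJ=(x^24)/(x^39)
dim=39-24=min(24,15)=15


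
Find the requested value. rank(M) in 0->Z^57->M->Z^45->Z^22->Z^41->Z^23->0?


Alt sum=0:
(-1)^0*57 + (-1)^1*? + (-1)^2*45 + (-1)^3*22 + (-1)^4*41 + (-1)^5*23=0
rank(M)=98


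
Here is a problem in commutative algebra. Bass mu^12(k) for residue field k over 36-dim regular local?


C(n,i)=C(36,12)=1251677700


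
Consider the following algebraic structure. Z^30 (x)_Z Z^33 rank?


rank(M(x)N) = rank(M)*rank(N)
30*33 = 990


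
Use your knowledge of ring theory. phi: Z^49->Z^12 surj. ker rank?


rank(ker) = 49-12 = 37


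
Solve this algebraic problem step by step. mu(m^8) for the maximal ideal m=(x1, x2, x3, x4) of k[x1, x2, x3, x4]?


Graded Nakayama: mu(m^d) = dim_k (m^d/m^(d+1)) = #degree-8 monomials in 4 vars
C(n+d-1,d)=C(11,8)=165


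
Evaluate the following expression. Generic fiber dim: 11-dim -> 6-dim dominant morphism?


dim(fiber)=dim(X)-dim(Y)=11-6=5


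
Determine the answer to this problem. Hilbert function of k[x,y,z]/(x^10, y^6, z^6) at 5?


Need i<10, j<6, k<6 with i+j+k=5.
For each i, j ranges over max(0,5-i-5)..min(5,5-i):
  i=0: j in [0,5] -> 6
  i=1: j in [0,4] -> 5
  i=2: j in [0,3] -> 4
  i=3: j in [0,2] -> 3
  i=4: j in [0,1] -> 2
  i=5: j in [0,0] -> 1
H(5) = 6+5+4+3+2+1 = 21


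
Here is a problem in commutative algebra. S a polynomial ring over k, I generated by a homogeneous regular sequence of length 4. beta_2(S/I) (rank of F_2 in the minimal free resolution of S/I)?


Regular sequence => Koszul complex is the minimal free resolution.
Syz_1 minimally generated by Koszul relations f_i*e_j - f_j*e_i (i<j): mu(Syz_1) = beta_2 = C(m,2) = m(m-1)/2
m=4
4*3/2 = 6


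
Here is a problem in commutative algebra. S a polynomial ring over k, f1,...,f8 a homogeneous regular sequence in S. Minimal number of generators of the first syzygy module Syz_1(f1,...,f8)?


Regular sequence => Koszul complex is the minimal free resolution.
Syz_1 minimally generated by Koszul relations f_i*e_j - f_j*e_i (i<j): mu(Syz_1) = beta_2 = C(m,2) = m(m-1)/2
m=8
8*7/2 = 28


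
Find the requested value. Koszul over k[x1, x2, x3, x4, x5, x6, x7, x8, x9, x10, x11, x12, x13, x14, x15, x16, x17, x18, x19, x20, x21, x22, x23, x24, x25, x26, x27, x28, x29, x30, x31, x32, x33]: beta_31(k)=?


C(n,i)=C(33,31)=528


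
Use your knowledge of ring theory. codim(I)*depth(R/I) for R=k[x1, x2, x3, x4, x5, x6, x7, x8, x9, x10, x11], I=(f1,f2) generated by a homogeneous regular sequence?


codim=2, depth=dim(R/I)=11-2=9
Product=2*9=18


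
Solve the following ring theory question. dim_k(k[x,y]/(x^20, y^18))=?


Basis: x^i*y^j, i<20, j<18
20*18=360


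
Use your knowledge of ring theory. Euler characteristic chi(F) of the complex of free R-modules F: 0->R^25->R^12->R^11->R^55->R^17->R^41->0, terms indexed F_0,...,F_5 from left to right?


chi = sum (-1)^i * rank:
(-1)^0*25=25
(-1)^1*12=-12
(-1)^2*11=11
(-1)^3*55=-55
(-1)^4*17=17
(-1)^5*41=-41
chi=-55


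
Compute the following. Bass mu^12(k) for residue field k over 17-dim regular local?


C(n,i)=C(17,12)=6188


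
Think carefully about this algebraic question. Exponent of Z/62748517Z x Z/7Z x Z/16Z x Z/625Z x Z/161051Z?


Exponent = lcm of the cyclic orders; pairwise coprime => product.
13^7*7^1*2^4*5^4*11^5=62748517*7*16*625*161051=707399798795690000


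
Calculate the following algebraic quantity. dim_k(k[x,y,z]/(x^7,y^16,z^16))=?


Basis: x^iy^jz^k, i<7,j<16,k<16
7*16*16=1792


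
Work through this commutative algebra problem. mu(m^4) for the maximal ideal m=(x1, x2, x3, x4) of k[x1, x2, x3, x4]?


Graded Nakayama: mu(m^d) = dim_k (m^d/m^(d+1)) = #degree-4 monomials in 4 vars
C(n+d-1,d)=C(7,4)=35


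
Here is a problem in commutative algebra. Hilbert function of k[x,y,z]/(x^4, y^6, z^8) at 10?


Need i<4, j<6, k<8 with i+j+k=10.
For each i, j ranges over max(0,10-i-7)..min(5,10-i):
  i=0: j in [3,5] -> 3
  i=1: j in [2,5] -> 4
  i=2: j in [1,5] -> 5
  i=3: j in [0,5] -> 6
H(10) = 3+4+5+6 = 18


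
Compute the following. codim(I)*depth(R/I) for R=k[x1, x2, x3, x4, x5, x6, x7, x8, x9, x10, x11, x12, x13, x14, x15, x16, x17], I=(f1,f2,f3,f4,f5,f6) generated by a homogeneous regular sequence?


codim=6, depth=dim(R/I)=17-6=11
Product=6*11=66


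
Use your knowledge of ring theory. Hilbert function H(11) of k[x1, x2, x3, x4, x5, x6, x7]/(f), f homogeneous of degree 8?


C(17,6)-C(9,6)=12376-84=12292


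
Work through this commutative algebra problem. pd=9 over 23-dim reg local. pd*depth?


pd+depth=23
depth=23-9=14
pd*depth=9*14=126


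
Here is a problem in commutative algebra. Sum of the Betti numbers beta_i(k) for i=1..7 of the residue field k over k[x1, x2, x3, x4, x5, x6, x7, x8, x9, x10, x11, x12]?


Koszul resolution: beta_i(k)=C(n,i), n=12
C(12,1)=12, C(12,2)=66, C(12,3)=220, C(12,4)=495, C(12,5)=792, C(12,6)=924, C(12,7)=792
Sum=3301


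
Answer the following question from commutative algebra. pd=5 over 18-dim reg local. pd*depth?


pd+depth=18
depth=18-5=13
pd*depth=5*13=65


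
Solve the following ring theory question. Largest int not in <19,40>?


gcd(19,40)=1 => F=ab-a-b=19*40-19-40=760-59=701


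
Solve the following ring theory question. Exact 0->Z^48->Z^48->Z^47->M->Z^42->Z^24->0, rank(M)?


Alt sum=0:
(-1)^0*48 + (-1)^1*48 + (-1)^2*47 + (-1)^3*? + (-1)^4*42 + (-1)^5*24=0
rank(M)=65


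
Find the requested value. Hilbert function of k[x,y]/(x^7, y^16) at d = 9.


k[x,y], I = (x^7, y^16), d = 9
Need i < 7 and d-i < 16.
Range: 0 <= i <= 6.
H(9) = 7


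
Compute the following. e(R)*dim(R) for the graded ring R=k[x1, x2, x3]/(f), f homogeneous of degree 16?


e(R)=deg(f)=16, dim(R)=3-1=2
e*dim=16*2=32


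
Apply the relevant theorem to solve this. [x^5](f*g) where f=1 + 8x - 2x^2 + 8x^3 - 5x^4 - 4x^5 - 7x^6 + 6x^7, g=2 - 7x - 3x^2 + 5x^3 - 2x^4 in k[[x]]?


[x^5] = sum a_i*b_j, i+j=5
  8*-2=-16
  -2*5=-10
  8*-3=-24
  -5*-7=35
  -4*2=-8
Sum=-23


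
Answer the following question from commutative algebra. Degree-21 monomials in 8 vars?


C(d+n-1,n-1)=C(28,7)=1184040


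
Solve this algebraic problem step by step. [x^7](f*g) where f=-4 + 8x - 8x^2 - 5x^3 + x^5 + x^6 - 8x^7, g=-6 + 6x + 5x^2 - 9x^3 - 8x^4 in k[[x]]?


[x^7] = sum a_i*b_j, i+j=7
  -5*-8=40
  1*5=5
  1*6=6
  -8*-6=48
Sum=99


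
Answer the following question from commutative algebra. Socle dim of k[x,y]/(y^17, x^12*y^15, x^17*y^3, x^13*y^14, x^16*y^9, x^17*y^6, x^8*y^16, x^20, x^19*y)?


Socle = ann(m) = span of standard monomials u with x*u, y*u in I (staircase corners).
Redundant generators: x^17*y^6
Minimal generators: x^20, x^19*y, x^17*y^3, x^16*y^9, x^13*y^14, x^12*y^15, x^8*y^16, y^17
Corners: x^7y^16, x^11y^15, x^12y^14, x^15y^13, x^16y^8, x^18y^2, x^19
Socle dim=7


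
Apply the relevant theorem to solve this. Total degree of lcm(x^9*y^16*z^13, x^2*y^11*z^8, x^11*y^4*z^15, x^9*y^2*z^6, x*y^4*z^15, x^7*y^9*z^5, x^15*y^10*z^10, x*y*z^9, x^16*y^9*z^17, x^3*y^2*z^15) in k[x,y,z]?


lcm = componentwise max:
x: max(9,2,11,9,1,7,15,1,16,3)=16
y: max(16,11,4,2,4,9,10,1,9,2)=16
z: max(13,8,15,6,15,5,10,9,17,15)=17
Total=16+16+17=49


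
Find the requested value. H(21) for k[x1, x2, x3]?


C(d+n-1,n-1)=C(23,2)=253


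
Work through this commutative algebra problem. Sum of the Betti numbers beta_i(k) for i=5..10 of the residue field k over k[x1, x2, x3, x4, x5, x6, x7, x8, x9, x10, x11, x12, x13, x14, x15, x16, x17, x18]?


Koszul resolution: beta_i(k)=C(n,i), n=18
C(18,5)=8568, C(18,6)=18564, C(18,7)=31824, C(18,8)=43758, C(18,9)=48620, C(18,10)=43758
Sum=195092


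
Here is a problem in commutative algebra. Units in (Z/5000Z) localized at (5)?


Local ring = Z/625Z.
phi(625) = 5^3*(5-1) = 500


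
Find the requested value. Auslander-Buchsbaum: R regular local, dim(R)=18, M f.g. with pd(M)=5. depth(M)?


pd+depth=depth(R)=18
depth=18-5=13


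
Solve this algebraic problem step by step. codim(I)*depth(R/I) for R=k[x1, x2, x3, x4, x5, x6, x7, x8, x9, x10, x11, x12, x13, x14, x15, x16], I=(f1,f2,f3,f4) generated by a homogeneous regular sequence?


codim=4, depth=dim(R/I)=16-4=12
Product=4*12=48


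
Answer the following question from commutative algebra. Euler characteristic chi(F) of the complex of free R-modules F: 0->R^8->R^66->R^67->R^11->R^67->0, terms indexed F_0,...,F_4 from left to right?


chi = sum (-1)^i * rank:
(-1)^0*8=8
(-1)^1*66=-66
(-1)^2*67=67
(-1)^3*11=-11
(-1)^4*67=67
chi=65


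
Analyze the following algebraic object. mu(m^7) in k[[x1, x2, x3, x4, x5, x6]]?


C(n+d-1,d)=C(12,7)=792


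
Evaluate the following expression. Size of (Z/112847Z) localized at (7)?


7-primary part: 112847=7^4*47
Size=7^4=2401


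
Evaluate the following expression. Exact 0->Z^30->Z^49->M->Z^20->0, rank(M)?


Alt sum=0:
(-1)^0*30 + (-1)^1*49 + (-1)^2*? + (-1)^3*20=0
rank(M)=39


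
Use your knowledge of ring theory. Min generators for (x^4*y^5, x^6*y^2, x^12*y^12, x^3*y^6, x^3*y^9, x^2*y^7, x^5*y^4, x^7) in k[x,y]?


Remove redundant (divisible by others).
x^12*y^12 redundant.
x^3*y^9 redundant.
Min: x^7, x^6*y^2, x^5*y^4, x^4*y^5, x^3*y^6, x^2*y^7
Count=6


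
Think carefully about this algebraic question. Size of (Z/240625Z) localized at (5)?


5-primary part: 240625=5^5*77
Size=5^5=3125


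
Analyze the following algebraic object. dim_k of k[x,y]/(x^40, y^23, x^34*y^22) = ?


k[x,y]/I, I = (x^40, y^23, x^34*y^22)
Rect: 40x23=920. Corner: (40-34)x(23-22)=6.
dim = 920-6 = 914


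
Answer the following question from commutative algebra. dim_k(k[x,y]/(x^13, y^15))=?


Basis: x^i*y^j, i<13, j<15
13*15=195


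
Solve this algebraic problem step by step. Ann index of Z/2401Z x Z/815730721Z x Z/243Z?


Exponent = lcm of the cyclic orders; pairwise coprime => product.
7^4*13^8*3^5=2401*815730721*243=475932379052403


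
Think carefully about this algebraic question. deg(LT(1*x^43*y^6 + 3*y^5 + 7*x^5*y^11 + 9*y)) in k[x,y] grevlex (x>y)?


LT: 1*x^43*y^6
deg_x=43, deg_y=6
Total=43+6=49


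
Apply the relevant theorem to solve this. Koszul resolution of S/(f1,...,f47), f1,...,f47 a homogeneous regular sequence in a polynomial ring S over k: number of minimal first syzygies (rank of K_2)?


Regular sequence => Koszul complex is the minimal free resolution.
Syz_1 minimally generated by Koszul relations f_i*e_j - f_j*e_i (i<j): mu(Syz_1) = beta_2 = C(m,2) = m(m-1)/2
m=47
47*46/2 = 1081


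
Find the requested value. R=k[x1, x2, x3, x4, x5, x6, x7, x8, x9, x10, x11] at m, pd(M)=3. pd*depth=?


pd+depth=11
depth=11-3=8
pd*depth=3*8=24


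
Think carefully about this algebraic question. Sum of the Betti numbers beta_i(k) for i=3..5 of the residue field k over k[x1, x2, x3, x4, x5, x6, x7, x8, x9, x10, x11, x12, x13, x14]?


Koszul resolution: beta_i(k)=C(n,i), n=14
C(14,3)=364, C(14,4)=1001, C(14,5)=2002
Sum=3367


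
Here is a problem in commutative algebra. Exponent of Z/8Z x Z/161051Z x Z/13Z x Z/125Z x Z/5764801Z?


Exponent = lcm of the cyclic orders; pairwise coprime => product.
2^3*11^5*13^1*5^3*7^8=8*161051*13*125*5764801=12069550556063000


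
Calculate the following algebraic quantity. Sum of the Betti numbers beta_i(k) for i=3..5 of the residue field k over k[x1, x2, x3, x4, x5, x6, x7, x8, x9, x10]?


Koszul resolution: beta_i(k)=C(n,i), n=10
C(10,3)=120, C(10,4)=210, C(10,5)=252
Sum=582


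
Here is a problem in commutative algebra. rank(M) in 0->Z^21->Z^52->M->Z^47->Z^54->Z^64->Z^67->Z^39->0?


Alt sum=0:
(-1)^0*21 + (-1)^1*52 + (-1)^2*? + (-1)^3*47 + (-1)^4*54 + (-1)^5*64 + (-1)^6*67 + (-1)^7*39=0
rank(M)=60


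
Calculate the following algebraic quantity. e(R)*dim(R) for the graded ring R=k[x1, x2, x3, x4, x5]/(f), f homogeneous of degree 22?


e(R)=deg(f)=22, dim(R)=5-1=4
e*dim=22*4=88


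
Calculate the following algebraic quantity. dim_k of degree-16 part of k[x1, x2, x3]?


C(d+n-1,n-1)=C(18,2)=153


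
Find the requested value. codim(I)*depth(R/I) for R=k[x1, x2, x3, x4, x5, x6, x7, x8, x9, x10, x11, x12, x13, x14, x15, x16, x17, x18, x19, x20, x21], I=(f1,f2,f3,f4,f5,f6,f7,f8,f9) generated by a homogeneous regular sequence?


codim=9, depth=dim(R/I)=21-9=12
Product=9*12=108


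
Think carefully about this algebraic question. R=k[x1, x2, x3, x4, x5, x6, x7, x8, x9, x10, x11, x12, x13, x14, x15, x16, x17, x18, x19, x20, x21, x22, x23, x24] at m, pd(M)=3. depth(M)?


pd+depth=depth(R)=24
depth=24-3=21


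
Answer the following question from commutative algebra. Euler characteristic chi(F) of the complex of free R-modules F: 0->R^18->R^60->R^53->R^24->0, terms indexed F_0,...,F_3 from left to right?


chi = sum (-1)^i * rank:
(-1)^0*18=18
(-1)^1*60=-60
(-1)^2*53=53
(-1)^3*24=-24
chi=-13


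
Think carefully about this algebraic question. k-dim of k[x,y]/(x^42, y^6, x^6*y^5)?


k[x,y]/I, I = (x^42, y^6, x^6*y^5)
Rect: 42x6=252. Corner: (42-6)x(6-5)=36.
dim = 252-36 = 216


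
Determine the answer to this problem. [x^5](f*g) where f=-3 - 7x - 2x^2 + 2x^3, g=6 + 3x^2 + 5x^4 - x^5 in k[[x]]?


[x^5] = sum a_i*b_j, i+j=5
  -3*-1=3
  -7*5=-35
  2*3=6
Sum=-26


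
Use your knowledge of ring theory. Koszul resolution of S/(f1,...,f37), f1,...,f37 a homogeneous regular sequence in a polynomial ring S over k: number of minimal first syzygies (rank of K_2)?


Regular sequence => Koszul complex is the minimal free resolution.
Syz_1 minimally generated by Koszul relations f_i*e_j - f_j*e_i (i<j): mu(Syz_1) = beta_2 = C(m,2) = m(m-1)/2
m=37
37*36/2 = 666


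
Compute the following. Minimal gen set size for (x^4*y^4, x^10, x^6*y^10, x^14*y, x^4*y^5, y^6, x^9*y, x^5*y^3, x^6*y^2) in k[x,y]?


Remove redundant (divisible by others).
x^6*y^10 redundant.
x^4*y^5 redundant.
x^14*y redundant.
Min: x^10, x^9*y, x^6*y^2, x^5*y^3, x^4*y^4, y^6
Count=6


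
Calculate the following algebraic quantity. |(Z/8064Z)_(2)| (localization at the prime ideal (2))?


2-primary part: 8064=2^7*63
Size=2^7=128


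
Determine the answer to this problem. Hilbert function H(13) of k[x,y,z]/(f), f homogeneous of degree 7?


C(15,2)-C(8,2)=105-28=77


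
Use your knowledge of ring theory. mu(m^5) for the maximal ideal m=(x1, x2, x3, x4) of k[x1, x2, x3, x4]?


Graded Nakayama: mu(m^d) = dim_k (m^d/m^(d+1)) = #degree-5 monomials in 4 vars
C(n+d-1,d)=C(8,5)=56


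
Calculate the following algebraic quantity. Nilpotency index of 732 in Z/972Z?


732^k mod 972:
k=1: 732
k=2: 252
k=3: 756
k=4: 324
k=5: 0
First zero at k = 5


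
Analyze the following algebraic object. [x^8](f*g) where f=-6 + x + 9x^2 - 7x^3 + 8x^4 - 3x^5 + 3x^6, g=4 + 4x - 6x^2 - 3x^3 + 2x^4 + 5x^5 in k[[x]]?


[x^8] = sum a_i*b_j, i+j=8
  -7*5=-35
  8*2=16
  -3*-3=9
  3*-6=-18
Sum=-28


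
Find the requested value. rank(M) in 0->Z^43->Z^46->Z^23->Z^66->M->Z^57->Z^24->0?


Alt sum=0:
(-1)^0*43 + (-1)^1*46 + (-1)^2*23 + (-1)^3*66 + (-1)^4*? + (-1)^5*57 + (-1)^6*24=0
rank(M)=79


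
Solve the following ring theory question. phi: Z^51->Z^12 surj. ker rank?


rank(ker) = 51-12 = 39


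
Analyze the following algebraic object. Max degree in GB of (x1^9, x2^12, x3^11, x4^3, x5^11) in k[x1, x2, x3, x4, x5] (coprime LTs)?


Pure powers, coprime LTs => already GB.
Degrees: 9, 12, 11, 3, 11
Max=12


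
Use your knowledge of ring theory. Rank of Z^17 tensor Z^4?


rank(M(x)N) = rank(M)*rank(N)
17*4 = 68


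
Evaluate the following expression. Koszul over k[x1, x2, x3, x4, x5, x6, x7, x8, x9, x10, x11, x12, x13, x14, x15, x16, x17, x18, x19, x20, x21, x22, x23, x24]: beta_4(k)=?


C(n,i)=C(24,4)=10626


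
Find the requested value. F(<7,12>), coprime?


gcd(7,12)=1 => F=ab-a-b=7*12-7-12=84-19=65


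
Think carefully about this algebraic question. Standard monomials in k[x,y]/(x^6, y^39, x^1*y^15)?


k[x,y]/I, I = (x^6, y^39, x^1*y^15)
Rect: 6x39=234. Corner: (6-1)x(39-15)=120.
dim = 234-120 = 114


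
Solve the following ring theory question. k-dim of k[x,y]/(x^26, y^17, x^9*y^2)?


k[x,y]/I, I = (x^26, y^17, x^9*y^2)
Rect: 26x17=442. Corner: (26-9)x(17-2)=255.
dim = 442-255 = 187


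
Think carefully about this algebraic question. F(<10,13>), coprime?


gcd(10,13)=1 => F=ab-a-b=10*13-10-13=130-23=107


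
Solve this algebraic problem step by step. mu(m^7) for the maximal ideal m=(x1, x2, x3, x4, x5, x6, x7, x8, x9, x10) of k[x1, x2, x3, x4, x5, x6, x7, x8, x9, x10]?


Graded Nakayama: mu(m^d) = dim_k (m^d/m^(d+1)) = #degree-7 monomials in 10 vars
C(n+d-1,d)=C(16,7)=11440


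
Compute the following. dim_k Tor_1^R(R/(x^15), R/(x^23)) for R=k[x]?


Tor_1(R/I,R/J)=(I cap J)/IJ=(x^23)/(x^38)
dim=38-23=min(15,23)=15


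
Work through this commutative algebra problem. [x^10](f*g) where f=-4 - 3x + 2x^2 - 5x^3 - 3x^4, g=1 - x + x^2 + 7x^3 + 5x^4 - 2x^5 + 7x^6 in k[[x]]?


[x^10] = sum a_i*b_j, i+j=10
  -3*7=-21
Sum=-21


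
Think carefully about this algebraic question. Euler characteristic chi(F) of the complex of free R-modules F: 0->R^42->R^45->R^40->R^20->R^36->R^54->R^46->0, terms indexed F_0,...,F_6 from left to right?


chi = sum (-1)^i * rank:
(-1)^0*42=42
(-1)^1*45=-45
(-1)^2*40=40
(-1)^3*20=-20
(-1)^4*36=36
(-1)^5*54=-54
(-1)^6*46=46
chi=45


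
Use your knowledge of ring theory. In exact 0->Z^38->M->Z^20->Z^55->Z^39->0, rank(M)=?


Alt sum=0:
(-1)^0*38 + (-1)^1*? + (-1)^2*20 + (-1)^3*55 + (-1)^4*39=0
rank(M)=42


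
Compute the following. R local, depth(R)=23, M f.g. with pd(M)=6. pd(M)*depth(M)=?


pd+depth=23
depth=23-6=17
pd*depth=6*17=102


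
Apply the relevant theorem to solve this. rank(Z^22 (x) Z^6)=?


rank(M(x)N) = rank(M)*rank(N)
22*6 = 132


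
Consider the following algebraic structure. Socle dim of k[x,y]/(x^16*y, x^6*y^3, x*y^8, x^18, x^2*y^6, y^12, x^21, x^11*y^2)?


Socle = ann(m) = span of standard monomials u with x*u, y*u in I (staircase corners).
Redundant generators: x^21
Minimal generators: x^18, x^16*y, x^11*y^2, x^6*y^3, x^2*y^6, x*y^8, y^12
Corners: y^11, xy^7, x^5y^5, x^10y^2, x^15y, x^17
Socle dim=6


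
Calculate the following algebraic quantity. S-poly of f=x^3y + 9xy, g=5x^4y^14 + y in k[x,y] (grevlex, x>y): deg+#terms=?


LT(f)=x^3y, LT(g)=5x^4y^14
lcm(LM)=x^4y^14
S(f,g) (scaled by 5 to clear denominators) = 5xy^13*f - 1*g = 45x^2y^14 - y
2 terms, deg 16.
16+2=18


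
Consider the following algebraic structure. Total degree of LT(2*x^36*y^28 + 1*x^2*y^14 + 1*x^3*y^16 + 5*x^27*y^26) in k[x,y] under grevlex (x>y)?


LT: 2*x^36*y^28
deg_x=36, deg_y=28
Total=36+28=64


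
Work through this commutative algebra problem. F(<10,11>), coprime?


gcd(10,11)=1 => F=ab-a-b=10*11-10-11=110-21=89


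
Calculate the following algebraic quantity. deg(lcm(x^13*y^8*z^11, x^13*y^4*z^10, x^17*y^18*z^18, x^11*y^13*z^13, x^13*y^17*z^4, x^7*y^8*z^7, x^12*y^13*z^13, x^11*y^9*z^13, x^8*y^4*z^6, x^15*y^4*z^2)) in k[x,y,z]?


lcm = componentwise max:
x: max(13,13,17,11,13,7,12,11,8,15)=17
y: max(8,4,18,13,17,8,13,9,4,4)=18
z: max(11,10,18,13,4,7,13,13,6,2)=18
Total=17+18+18=53
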